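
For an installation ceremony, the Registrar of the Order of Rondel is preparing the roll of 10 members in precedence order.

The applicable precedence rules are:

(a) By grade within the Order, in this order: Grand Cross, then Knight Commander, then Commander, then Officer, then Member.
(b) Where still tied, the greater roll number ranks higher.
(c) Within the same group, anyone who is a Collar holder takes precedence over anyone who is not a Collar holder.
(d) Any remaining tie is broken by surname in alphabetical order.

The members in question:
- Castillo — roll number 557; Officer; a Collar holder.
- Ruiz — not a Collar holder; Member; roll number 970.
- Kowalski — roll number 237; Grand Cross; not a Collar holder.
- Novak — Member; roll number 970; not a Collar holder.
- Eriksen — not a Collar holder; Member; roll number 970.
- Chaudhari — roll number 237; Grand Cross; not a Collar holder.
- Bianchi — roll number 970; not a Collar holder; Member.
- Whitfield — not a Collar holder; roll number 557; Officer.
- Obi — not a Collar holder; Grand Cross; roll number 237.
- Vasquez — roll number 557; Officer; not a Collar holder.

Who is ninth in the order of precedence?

Novak

By grade within the Order: Chaudhari, Kowalski and Obi (Grand Cross); then Castillo, Vasquez and Whitfield (Officer); then Bianchi, Eriksen, Novak and Ruiz (Member).
Chaudhari, Kowalski and Obi all have roll number 237, so the next rule applies.
Chaudhari, Kowalski and Obi are each not a Collar holder, so the next rule applies.
Among Chaudhari, Kowalski and Obi, alphabetically by surname: Chaudhari before Kowalski before Obi.
Castillo, Vasquez and Whitfield all have roll number 557, so the next rule applies.
Among Castillo, Vasquez and Whitfield, a Collar holder before not a Collar holder: Castillo (a Collar holder) before Vasquez and Whitfield (not a Collar holder).
Among Vasquez and Whitfield, alphabetically by surname: Vasquez before Whitfield.
Bianchi, Eriksen, Novak and Ruiz all have roll number 970, so the next rule applies.
Bianchi, Eriksen, Novak and Ruiz are each not a Collar holder, so the next rule applies.
Among Bianchi, Eriksen, Novak and Ruiz, alphabetically by surname: Bianchi before Eriksen before Novak before Ruiz.
Order: Chaudhari, Kowalski, Obi, Castillo, Vasquez, Whitfield, Bianchi, Eriksen, Novak, Ruiz.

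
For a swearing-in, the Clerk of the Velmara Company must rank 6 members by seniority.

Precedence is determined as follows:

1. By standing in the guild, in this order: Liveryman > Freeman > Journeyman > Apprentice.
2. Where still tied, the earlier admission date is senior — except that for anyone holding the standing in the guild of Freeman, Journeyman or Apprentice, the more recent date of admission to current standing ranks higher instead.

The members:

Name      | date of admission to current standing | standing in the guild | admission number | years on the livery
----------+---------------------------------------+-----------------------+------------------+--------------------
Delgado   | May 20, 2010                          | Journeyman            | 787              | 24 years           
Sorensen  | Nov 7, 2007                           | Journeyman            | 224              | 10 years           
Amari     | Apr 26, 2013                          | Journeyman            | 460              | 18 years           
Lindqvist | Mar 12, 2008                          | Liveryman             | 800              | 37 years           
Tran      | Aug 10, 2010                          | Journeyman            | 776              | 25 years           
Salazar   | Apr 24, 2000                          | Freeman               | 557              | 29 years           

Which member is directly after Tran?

Delgado

By standing in the guild: Lindqvist (Liveryman); then Salazar (Freeman); then Amari, Tran, Delgado and Sorensen (Journeyman).
Among Amari, Tran, Delgado and Sorensen, by date of admission to current standing (later first) (reversed rule for this group): Amari (Apr 26, 2013) before Tran (Aug 10, 2010) before Delgado (May 20, 2010) before Sorensen (Nov 7, 2007).
Order: Lindqvist, Salazar, Amari, Tran, Delgado, Sorensen.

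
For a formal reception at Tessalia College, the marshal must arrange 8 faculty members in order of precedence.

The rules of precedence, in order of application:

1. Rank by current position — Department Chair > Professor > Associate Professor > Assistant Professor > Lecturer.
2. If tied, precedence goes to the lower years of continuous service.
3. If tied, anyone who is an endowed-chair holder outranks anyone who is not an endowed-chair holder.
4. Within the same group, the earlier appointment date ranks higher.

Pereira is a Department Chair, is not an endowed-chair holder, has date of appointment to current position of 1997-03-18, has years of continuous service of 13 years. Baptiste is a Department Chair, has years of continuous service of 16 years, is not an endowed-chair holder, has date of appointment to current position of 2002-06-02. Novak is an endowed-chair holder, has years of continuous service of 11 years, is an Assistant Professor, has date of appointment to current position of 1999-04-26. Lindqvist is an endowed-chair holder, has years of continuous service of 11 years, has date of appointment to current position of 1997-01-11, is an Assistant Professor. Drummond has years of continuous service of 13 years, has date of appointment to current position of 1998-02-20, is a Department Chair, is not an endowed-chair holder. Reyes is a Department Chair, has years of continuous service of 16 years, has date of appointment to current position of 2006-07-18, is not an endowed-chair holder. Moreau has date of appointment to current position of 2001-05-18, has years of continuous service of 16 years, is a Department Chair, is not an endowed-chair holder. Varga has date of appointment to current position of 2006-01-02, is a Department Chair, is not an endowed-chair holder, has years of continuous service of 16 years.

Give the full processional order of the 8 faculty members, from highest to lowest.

Pereira, Drummond, Moreau, Baptiste, Varga, Reyes, Lindqvist, Novak

By current position: Pereira, Drummond, Moreau, Baptiste, Varga and Reyes (Department Chair); then Lindqvist and Novak (Assistant Professor).
Among Pereira, Drummond, Moreau, Baptiste, Varga and Reyes, by years of continuous service (lower first): Pereira and Drummond (13 years) before Moreau, Baptiste, Varga and Reyes (16 years).
Pereira and Drummond are each not an endowed-chair holder, so the next rule applies.
Among Pereira and Drummond, by date of appointment to current position (earlier first): Pereira (1997-03-18) before Drummond (1998-02-20).
Moreau, Baptiste, Varga and Reyes are each not an endowed-chair holder, so the next rule applies.
Among Moreau, Baptiste, Varga and Reyes, by date of appointment to current position (earlier first): Moreau (2001-05-18) before Baptiste (2002-06-02) before Varga (2006-01-02) before Reyes (2006-07-18).
Lindqvist and Novak both have years of continuous service 11 years, so the next rule applies.
Lindqvist and Novak are each an endowed-chair holder, so the next rule applies.
Among Lindqvist and Novak, by date of appointment to current position (earlier first): Lindqvist (1997-01-11) before Novak (1999-04-26).
Full order: Pereira, Drummond, Moreau, Baptiste, Varga, Reyes, Lindqvist, Novak.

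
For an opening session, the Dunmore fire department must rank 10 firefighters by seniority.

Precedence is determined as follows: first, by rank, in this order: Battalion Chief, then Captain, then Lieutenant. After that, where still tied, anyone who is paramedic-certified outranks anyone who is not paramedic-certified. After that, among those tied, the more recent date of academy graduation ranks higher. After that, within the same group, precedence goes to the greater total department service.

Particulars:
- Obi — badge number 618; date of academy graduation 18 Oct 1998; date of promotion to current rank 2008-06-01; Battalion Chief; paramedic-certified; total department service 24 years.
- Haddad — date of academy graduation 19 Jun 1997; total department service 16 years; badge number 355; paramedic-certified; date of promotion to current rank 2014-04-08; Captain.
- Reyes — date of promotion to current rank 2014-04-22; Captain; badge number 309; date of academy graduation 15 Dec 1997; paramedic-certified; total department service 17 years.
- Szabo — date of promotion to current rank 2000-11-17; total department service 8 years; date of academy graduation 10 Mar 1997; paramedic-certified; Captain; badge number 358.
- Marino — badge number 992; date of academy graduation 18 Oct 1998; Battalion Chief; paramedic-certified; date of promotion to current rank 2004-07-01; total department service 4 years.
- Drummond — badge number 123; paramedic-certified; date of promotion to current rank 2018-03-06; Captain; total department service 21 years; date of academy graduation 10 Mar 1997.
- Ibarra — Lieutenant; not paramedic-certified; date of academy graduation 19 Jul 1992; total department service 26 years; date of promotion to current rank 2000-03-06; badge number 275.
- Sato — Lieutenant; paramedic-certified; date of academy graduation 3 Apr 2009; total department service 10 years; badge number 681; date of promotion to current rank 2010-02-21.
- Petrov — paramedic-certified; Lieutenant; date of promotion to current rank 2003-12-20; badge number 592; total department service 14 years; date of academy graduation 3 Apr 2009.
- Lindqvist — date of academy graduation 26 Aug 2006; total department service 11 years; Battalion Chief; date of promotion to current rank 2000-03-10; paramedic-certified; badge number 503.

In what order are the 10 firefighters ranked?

By rank: Lindqvist, Obi and Marino (Battalion Chief); then Reyes, Haddad, Drummond and Szabo (Captain); then Petrov, Sato and Ibarra (Lieutenant).
Lindqvist, Obi and Marino are each paramedic-certified, so the next rule applies.
Among Lindqvist, Obi and Marino, by date of academy graduation (later first): Lindqvist (26 Aug 2006) before Obi and Marino (18 Oct 1998).
Among Obi and Marino, by total department service (higher first): Obi (24 years) before Marino (4 years).
Reyes, Haddad, Drummond and Szabo are each paramedic-certified, so the next rule applies.
Among Reyes, Haddad, Drummond and Szabo, by date of academy graduation (later first): Reyes (15 Dec 1997) before Haddad (19 Jun 1997) before Drummond and Szabo (10 Mar 1997).
Among Drummond and Szabo, by total department service (higher first): Drummond (21 years) before Szabo (8 years).
Among Petrov, Sato and Ibarra, paramedic-certified before not paramedic-certified: Petrov and Sato (paramedic-certified) before Ibarra (not paramedic-certified).
Petrov and Sato both have date of academy graduation 3 Apr 2009, so the next rule applies.
Among Petrov and Sato, by total department service (higher first): Petrov (14 years) before Sato (10 years).
Full order: Lindqvist, Obi, Marino, Reyes, Haddad, Drummond, Szabo, Petrov, Sato, Ibarra.

Lindqvist, Obi, Marino, Reyes, Haddad, Drummond, Szabo, Petrov, Sato, Ibarra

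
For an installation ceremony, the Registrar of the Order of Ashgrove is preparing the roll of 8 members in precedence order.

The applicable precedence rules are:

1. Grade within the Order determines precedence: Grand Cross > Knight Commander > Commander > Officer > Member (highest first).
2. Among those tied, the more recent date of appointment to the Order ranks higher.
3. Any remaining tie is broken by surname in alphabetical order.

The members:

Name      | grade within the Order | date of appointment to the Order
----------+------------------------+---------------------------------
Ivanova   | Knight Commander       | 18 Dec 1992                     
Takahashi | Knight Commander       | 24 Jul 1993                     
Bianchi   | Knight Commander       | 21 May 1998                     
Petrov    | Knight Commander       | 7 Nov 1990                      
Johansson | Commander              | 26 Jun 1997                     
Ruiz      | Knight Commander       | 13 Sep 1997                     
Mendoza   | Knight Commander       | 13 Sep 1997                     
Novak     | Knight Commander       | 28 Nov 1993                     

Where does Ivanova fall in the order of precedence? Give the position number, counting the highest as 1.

By grade within the Order: Bianchi, Mendoza, Ruiz, Novak, Takahashi, Ivanova and Petrov (Knight Commander); then Johansson (Commander).
Among Bianchi, Mendoza, Ruiz, Novak, Takahashi, Ivanova and Petrov, by date of appointment to the Order (later first): Bianchi (21 May 1998) before Mendoza and Ruiz (13 Sep 1997) before Novak (28 Nov 1993) before Takahashi (24 Jul 1993) before Ivanova (18 Dec 1992) before Petrov (7 Nov 1990).
Among Mendoza and Ruiz, alphabetically by surname: Mendoza before Ruiz.
Order: Bianchi, Mendoza, Ruiz, Novak, Takahashi, Ivanova, Petrov, Johansson. So position 6.

6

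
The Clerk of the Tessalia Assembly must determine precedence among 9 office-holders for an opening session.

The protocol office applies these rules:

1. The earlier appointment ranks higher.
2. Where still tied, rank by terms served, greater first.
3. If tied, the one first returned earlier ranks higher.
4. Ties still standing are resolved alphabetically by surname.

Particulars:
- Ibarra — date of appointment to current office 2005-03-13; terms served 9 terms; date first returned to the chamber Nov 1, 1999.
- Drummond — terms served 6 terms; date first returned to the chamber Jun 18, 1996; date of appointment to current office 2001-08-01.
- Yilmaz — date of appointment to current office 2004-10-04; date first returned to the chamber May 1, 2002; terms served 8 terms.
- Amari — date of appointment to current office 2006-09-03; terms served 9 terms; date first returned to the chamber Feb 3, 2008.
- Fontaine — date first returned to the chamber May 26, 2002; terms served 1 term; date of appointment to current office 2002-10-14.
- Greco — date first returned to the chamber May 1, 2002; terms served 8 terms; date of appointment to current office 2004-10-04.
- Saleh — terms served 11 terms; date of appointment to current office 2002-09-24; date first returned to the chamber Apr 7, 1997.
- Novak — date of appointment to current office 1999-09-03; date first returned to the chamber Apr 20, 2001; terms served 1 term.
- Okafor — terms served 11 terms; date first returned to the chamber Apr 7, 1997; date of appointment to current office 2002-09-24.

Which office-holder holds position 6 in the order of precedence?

By date of appointment to current office (earlier first): Novak (1999-09-03); then Drummond (2001-08-01); then Okafor and Saleh (both 2002-09-24); then Fontaine (2002-10-14); then Greco and Yilmaz (both 2004-10-04); then Ibarra (2005-03-13); then Amari (2006-09-03).
Okafor and Saleh both have terms served 11 terms, so the next rule applies.
Okafor and Saleh both have date first returned to the chamber Apr 7, 1997, so the next rule applies.
Among Okafor and Saleh, alphabetically by surname: Okafor before Saleh.
Greco and Yilmaz both have terms served 8 terms, so the next rule applies.
Greco and Yilmaz both have date first returned to the chamber May 1, 2002, so the next rule applies.
Among Greco and Yilmaz, alphabetically by surname: Greco before Yilmaz.
Order: Novak, Drummond, Okafor, Saleh, Fontaine, Greco, Yilmaz, Ibarra, Amari.

Greco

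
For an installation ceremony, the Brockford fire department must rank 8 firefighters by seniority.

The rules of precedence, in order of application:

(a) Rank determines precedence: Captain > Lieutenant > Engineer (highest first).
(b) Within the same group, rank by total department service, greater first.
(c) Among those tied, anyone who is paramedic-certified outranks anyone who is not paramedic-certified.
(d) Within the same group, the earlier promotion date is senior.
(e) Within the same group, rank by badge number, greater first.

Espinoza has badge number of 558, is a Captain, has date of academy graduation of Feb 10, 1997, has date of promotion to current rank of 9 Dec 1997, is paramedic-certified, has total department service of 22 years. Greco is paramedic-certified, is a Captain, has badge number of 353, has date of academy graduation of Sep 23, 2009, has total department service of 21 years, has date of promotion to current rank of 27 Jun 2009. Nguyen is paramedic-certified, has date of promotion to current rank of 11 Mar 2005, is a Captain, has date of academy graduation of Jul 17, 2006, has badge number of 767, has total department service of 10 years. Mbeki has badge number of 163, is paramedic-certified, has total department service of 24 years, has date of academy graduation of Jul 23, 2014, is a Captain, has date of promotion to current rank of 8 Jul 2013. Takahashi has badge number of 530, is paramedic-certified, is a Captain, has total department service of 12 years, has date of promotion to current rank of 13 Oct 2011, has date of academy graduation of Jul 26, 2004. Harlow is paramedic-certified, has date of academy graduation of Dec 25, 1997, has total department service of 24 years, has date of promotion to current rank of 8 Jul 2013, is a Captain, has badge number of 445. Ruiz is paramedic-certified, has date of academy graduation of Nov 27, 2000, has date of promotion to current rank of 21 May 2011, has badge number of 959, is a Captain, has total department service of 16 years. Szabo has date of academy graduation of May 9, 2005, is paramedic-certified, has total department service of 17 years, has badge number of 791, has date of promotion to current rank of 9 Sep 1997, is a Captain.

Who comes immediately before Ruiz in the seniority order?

By rank: Harlow, Mbeki, Espinoza, Greco, Szabo, Ruiz, Takahashi and Nguyen (Captain).
Among Harlow, Mbeki, Espinoza, Greco, Szabo, Ruiz, Takahashi and Nguyen, by total department service (higher first): Harlow and Mbeki (24 years) before Espinoza (22 years) before Greco (21 years) before Szabo (17 years) before Ruiz (16 years) before Takahashi (12 years) before Nguyen (10 years).
Harlow and Mbeki are each paramedic-certified, so the next rule applies.
Harlow and Mbeki both have date of promotion to current rank 8 Jul 2013, so the next rule applies.
Among Harlow and Mbeki, by badge number (higher first): Harlow (445) before Mbeki (163).
Order: Harlow, Mbeki, Espinoza, Greco, Szabo, Ruiz, Takahashi, Nguyen.

Szabo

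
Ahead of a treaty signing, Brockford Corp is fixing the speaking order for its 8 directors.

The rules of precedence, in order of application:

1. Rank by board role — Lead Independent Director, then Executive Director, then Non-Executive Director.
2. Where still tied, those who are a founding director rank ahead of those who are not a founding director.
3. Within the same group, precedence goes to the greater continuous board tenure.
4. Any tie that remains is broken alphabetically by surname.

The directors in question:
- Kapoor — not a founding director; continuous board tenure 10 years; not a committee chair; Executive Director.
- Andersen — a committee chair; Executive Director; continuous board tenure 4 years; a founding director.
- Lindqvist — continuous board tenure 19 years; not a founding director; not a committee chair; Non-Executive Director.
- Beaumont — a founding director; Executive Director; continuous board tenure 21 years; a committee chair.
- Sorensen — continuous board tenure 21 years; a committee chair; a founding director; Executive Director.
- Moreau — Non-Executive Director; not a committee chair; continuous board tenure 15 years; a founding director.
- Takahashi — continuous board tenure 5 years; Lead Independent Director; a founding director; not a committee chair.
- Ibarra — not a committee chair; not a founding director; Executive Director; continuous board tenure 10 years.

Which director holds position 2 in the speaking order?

Beaumont

By board role: Takahashi (Lead Independent Director); then Beaumont, Sorensen, Andersen, Ibarra and Kapoor (Executive Director); then Moreau and Lindqvist (Non-Executive Director).
Among Beaumont, Sorensen, Andersen, Ibarra and Kapoor, a founding director before not a founding director: Beaumont, Sorensen and Andersen (a founding director) before Ibarra and Kapoor (not a founding director).
Among Beaumont, Sorensen and Andersen, by continuous board tenure (higher first): Beaumont and Sorensen (21 years) before Andersen (4 years).
Among Beaumont and Sorensen, alphabetically by surname: Beaumont before Sorensen.
Ibarra and Kapoor both have continuous board tenure 10 years, so the next rule applies.
Among Ibarra and Kapoor, alphabetically by surname: Ibarra before Kapoor.
Among Moreau and Lindqvist, a founding director before not a founding director: Moreau (a founding director) before Lindqvist (not a founding director).
Order: Takahashi, Beaumont, Sorensen, Andersen, Ibarra, Kapoor, Moreau, Lindqvist.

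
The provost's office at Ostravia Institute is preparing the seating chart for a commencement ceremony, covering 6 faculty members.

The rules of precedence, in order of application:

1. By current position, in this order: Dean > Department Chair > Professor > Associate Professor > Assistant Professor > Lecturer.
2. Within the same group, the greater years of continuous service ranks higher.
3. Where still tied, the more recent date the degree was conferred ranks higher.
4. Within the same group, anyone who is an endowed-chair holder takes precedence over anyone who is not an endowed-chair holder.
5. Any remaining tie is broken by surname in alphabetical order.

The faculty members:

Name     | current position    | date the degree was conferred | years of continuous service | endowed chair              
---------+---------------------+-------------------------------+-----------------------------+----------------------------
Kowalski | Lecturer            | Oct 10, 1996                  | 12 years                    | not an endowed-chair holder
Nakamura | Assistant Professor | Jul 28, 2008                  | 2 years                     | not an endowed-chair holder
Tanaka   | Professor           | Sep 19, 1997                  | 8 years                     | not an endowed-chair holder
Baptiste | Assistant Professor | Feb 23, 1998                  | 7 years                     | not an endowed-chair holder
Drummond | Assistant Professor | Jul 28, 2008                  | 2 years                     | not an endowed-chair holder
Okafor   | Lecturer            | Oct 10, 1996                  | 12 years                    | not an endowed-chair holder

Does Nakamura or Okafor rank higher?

Nakamura

By current position: Tanaka (Professor); then Baptiste, Drummond and Nakamura (Assistant Professor); then Kowalski and Okafor (Lecturer).
Among Baptiste, Drummond and Nakamura, by years of continuous service (higher first): Baptiste (7 years) before Drummond and Nakamura (2 years).
Drummond and Nakamura both have date the degree was conferred Jul 28, 2008, so the next rule applies.
Drummond and Nakamura are each not an endowed-chair holder, so the next rule applies.
Among Drummond and Nakamura, alphabetically by surname: Drummond before Nakamura.
Kowalski and Okafor both have years of continuous service 12 years, so the next rule applies.
Kowalski and Okafor both have date the degree was conferred Oct 10, 1996, so the next rule applies.
Kowalski and Okafor are each not an endowed-chair holder, so the next rule applies.
Among Kowalski and Okafor, alphabetically by surname: Kowalski before Okafor.
So Nakamura takes precedence.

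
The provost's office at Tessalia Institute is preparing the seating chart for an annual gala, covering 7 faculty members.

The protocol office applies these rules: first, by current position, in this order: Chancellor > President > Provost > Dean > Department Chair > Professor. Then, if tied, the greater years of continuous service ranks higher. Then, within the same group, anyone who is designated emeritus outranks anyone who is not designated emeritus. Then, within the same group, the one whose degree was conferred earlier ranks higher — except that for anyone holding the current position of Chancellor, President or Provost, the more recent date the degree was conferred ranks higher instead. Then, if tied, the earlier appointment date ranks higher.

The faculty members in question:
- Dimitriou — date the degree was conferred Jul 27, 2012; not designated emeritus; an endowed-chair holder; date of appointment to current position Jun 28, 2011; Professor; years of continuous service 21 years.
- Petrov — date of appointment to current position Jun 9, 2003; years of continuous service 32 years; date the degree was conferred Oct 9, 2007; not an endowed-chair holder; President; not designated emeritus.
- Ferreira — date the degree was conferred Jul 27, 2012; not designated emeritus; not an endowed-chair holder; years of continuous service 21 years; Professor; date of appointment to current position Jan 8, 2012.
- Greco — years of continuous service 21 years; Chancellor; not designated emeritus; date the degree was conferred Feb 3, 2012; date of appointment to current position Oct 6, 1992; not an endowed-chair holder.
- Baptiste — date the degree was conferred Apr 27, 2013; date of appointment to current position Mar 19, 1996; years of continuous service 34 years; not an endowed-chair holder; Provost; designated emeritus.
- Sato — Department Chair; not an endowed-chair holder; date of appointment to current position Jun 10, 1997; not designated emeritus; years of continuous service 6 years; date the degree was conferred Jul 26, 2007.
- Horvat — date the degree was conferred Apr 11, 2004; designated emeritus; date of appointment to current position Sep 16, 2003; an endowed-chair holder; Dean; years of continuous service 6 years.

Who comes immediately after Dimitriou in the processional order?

By current position: Greco (Chancellor); then Petrov (President); then Baptiste (Provost); then Horvat (Dean); then Sato (Department Chair); then Dimitriou and Ferreira (Professor).
Dimitriou and Ferreira both have years of continuous service 21 years, so the next rule applies.
Dimitriou and Ferreira are each not designated emeritus, so the next rule applies.
Dimitriou and Ferreira both have date the degree was conferred Jul 27, 2012, so the next rule applies.
Among Dimitriou and Ferreira, by date of appointment to current position (earlier first): Dimitriou (Jun 28, 2011) before Ferreira (Jan 8, 2012).
Order: Greco, Petrov, Baptiste, Horvat, Sato, Dimitriou, Ferreira.

Ferreira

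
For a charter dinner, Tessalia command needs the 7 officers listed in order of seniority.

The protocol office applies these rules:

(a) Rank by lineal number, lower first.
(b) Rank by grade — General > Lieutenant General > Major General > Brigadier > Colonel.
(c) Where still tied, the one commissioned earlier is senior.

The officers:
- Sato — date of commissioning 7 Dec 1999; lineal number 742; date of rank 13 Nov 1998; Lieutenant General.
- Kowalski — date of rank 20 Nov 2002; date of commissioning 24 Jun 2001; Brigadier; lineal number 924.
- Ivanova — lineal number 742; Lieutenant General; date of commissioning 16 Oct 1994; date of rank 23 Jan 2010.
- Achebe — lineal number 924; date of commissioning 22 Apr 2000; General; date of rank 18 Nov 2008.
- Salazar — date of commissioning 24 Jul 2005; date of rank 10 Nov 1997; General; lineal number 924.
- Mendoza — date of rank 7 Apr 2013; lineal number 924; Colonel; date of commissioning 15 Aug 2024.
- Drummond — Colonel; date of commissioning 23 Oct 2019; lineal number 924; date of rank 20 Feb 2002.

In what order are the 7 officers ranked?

Ivanova, Sato, Achebe, Salazar, Kowalski, Drummond, Mendoza

By lineal number (lower first): Ivanova and Sato (both 742); then Achebe, Salazar, Kowalski, Drummond and Mendoza (each 924).
Ivanova and Sato are each Lieutenant General, so the next rule applies.
Among Ivanova and Sato, by date of commissioning (earlier first): Ivanova (16 Oct 1994) before Sato (7 Dec 1999).
Among Achebe, Salazar, Kowalski, Drummond and Mendoza, by grade: Achebe and Salazar (General) before Kowalski (Brigadier) before Drummond and Mendoza (Colonel).
Among Achebe and Salazar, by date of commissioning (earlier first): Achebe (22 Apr 2000) before Salazar (24 Jul 2005).
Among Drummond and Mendoza, by date of commissioning (earlier first): Drummond (23 Oct 2019) before Mendoza (15 Aug 2024).
Full order: Ivanova, Sato, Achebe, Salazar, Kowalski, Drummond, Mendoza.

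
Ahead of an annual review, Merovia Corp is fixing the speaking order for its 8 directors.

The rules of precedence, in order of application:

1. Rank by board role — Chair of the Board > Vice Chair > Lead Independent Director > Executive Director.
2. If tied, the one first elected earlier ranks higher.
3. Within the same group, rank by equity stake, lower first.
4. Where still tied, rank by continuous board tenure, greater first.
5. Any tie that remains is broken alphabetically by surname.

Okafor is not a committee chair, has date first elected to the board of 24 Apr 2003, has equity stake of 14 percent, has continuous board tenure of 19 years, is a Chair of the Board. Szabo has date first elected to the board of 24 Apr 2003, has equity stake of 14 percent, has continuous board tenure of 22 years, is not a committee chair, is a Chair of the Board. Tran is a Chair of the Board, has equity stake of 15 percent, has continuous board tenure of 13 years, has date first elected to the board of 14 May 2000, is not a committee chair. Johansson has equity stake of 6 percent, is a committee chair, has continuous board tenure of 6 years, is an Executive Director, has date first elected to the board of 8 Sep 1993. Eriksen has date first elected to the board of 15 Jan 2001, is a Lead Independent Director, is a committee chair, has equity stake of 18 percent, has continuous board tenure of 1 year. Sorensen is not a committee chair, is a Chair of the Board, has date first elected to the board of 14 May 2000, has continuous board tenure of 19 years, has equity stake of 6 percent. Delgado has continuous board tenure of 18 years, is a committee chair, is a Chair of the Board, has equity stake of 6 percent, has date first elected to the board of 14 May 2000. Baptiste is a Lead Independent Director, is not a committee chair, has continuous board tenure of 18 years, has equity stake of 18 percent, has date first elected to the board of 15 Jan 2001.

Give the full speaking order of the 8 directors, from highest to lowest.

Sorensen, Delgado, Tran, Szabo, Okafor, Baptiste, Eriksen, Johansson

By board role: Sorensen, Delgado, Tran, Szabo and Okafor (Chair of the Board); then Baptiste and Eriksen (Lead Independent Director); then Johansson (Executive Director).
Among Sorensen, Delgado, Tran, Szabo and Okafor, by date first elected to the board (earlier first): Sorensen, Delgado and Tran (14 May 2000) before Szabo and Okafor (24 Apr 2003).
Among Sorensen, Delgado and Tran, by equity stake (lower first): Sorensen and Delgado (6 percent) before Tran (15 percent).
Among Sorensen and Delgado, by continuous board tenure (higher first): Sorensen (19 years) before Delgado (18 years).
Szabo and Okafor both have equity stake 14 percent, so the next rule applies.
Among Szabo and Okafor, by continuous board tenure (higher first): Szabo (22 years) before Okafor (19 years).
Baptiste and Eriksen both have date first elected to the board 15 Jan 2001, so the next rule applies.
Baptiste and Eriksen both have equity stake 18 percent, so the next rule applies.
Among Baptiste and Eriksen, by continuous board tenure (higher first): Baptiste (18 years) before Eriksen (1 year).
Full order: Sorensen, Delgado, Tran, Szabo, Okafor, Baptiste, Eriksen, Johansson.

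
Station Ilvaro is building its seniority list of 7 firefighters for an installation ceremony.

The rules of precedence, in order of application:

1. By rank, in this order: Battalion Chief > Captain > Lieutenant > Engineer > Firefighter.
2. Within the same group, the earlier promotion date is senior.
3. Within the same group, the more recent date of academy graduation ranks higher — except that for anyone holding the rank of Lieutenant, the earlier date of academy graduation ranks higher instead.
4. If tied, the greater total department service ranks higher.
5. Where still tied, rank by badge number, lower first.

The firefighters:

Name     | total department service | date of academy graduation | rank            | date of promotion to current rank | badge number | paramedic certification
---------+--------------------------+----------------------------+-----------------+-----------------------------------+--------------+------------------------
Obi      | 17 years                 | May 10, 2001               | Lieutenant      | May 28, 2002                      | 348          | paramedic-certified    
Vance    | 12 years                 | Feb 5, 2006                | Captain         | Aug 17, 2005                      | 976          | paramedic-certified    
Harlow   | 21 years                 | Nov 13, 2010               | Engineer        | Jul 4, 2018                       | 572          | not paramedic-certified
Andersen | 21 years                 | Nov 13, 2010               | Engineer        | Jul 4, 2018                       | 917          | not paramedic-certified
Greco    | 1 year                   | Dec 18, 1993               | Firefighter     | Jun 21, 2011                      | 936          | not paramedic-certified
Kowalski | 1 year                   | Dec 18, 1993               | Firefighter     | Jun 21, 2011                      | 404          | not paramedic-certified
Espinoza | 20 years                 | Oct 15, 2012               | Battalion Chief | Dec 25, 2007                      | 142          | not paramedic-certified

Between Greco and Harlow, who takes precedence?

By rank: Espinoza (Battalion Chief); then Vance (Captain); then Obi (Lieutenant); then Harlow and Andersen (Engineer); then Kowalski and Greco (Firefighter).
Harlow and Andersen both have date of promotion to current rank Jul 4, 2018, so the next rule applies.
Harlow and Andersen both have date of academy graduation Nov 13, 2010, so the next rule applies.
Harlow and Andersen both have total department service 21 years, so the next rule applies.
Among Harlow and Andersen, by badge number (lower first): Harlow (572) before Andersen (917).
Kowalski and Greco both have date of promotion to current rank Jun 21, 2011, so the next rule applies.
Kowalski and Greco both have date of academy graduation Dec 18, 1993, so the next rule applies.
Kowalski and Greco both have total department service 1 year, so the next rule applies.
Among Kowalski and Greco, by badge number (lower first): Kowalski (404) before Greco (936).
So Harlow takes precedence.

Harlow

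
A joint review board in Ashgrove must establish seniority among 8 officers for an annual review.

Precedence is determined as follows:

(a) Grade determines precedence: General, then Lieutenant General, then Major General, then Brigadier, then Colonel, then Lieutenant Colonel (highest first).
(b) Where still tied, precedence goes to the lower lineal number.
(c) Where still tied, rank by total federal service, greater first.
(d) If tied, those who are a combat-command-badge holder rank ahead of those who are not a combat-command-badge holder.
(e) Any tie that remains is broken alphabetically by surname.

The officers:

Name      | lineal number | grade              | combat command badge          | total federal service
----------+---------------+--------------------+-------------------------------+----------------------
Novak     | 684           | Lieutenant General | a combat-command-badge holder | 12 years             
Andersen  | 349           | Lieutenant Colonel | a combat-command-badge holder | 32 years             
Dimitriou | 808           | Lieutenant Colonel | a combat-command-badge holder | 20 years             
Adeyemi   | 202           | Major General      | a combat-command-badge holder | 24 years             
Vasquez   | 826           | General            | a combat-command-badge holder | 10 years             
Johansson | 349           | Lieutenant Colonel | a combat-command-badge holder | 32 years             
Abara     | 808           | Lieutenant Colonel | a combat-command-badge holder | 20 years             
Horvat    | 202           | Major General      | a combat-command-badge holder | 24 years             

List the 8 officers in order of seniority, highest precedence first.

By grade: Vasquez (General); then Novak (Lieutenant General); then Adeyemi and Horvat (Major General); then Andersen, Johansson, Abara and Dimitriou (Lieutenant Colonel).
Adeyemi and Horvat both have lineal number 202, so the next rule applies.
Adeyemi and Horvat both have total federal service 24 years, so the next rule applies.
Adeyemi and Horvat are each a combat-command-badge holder, so the next rule applies.
Among Adeyemi and Horvat, alphabetically by surname: Adeyemi before Horvat.
Among Andersen, Johansson, Abara and Dimitriou, by lineal number (lower first): Andersen and Johansson (349) before Abara and Dimitriou (808).
Andersen and Johansson both have total federal service 32 years, so the next rule applies.
Andersen and Johansson are each a combat-command-badge holder, so the next rule applies.
Among Andersen and Johansson, alphabetically by surname: Andersen before Johansson.
Abara and Dimitriou both have total federal service 20 years, so the next rule applies.
Abara and Dimitriou are each a combat-command-badge holder, so the next rule applies.
Among Abara and Dimitriou, alphabetically by surname: Abara before Dimitriou.
Full order: Vasquez, Novak, Adeyemi, Horvat, Andersen, Johansson, Abara, Dimitriou.

Vasquez, Novak, Adeyemi, Horvat, Andersen, Johansson, Abara, Dimitriou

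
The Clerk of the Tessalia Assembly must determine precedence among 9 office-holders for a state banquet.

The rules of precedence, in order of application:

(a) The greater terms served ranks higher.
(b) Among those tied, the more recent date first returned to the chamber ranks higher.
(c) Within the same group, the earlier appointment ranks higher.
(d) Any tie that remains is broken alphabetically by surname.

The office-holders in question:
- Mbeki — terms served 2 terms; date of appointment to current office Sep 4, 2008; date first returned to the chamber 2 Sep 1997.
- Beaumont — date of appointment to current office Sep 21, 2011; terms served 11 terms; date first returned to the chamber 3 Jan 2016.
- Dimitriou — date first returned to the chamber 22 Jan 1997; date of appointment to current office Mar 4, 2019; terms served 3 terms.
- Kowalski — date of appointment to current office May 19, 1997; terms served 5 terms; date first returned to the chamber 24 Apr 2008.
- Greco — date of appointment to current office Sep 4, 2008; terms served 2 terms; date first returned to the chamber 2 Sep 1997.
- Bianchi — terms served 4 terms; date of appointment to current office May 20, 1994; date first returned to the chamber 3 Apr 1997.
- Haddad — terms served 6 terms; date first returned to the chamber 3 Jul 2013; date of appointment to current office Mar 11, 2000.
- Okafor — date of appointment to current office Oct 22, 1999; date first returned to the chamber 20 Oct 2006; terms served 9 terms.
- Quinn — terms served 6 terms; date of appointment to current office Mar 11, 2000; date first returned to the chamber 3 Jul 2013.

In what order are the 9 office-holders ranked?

By terms served (higher first): Beaumont (11 terms); then Okafor (9 terms); then Haddad and Quinn (both 6 terms); then Kowalski (5 terms); then Bianchi (4 terms); then Dimitriou (3 terms); then Greco and Mbeki (both 2 terms).
Haddad and Quinn both have date first returned to the chamber 3 Jul 2013, so the next rule applies.
Haddad and Quinn both have date of appointment to current office Mar 11, 2000, so the next rule applies.
Among Haddad and Quinn, alphabetically by surname: Haddad before Quinn.
Greco and Mbeki both have date first returned to the chamber 2 Sep 1997, so the next rule applies.
Greco and Mbeki both have date of appointment to current office Sep 4, 2008, so the next rule applies.
Among Greco and Mbeki, alphabetically by surname: Greco before Mbeki.
Full order: Beaumont, Okafor, Haddad, Quinn, Kowalski, Bianchi, Dimitriou, Greco, Mbeki.

Beaumont, Okafor, Haddad, Quinn, Kowalski, Bianchi, Dimitriou, Greco, Mbeki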